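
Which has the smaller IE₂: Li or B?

The second ionization energy removes an electron from the +1 ion. For each element: Li⁺ is the bare [He] core; B⁺ still has 2 valence electrons.
Pulling an electron out of a noble-gas core costs far more than removing a remaining valence electron, so Li sits at the high end of IE_2.
Approximate IE_2 values (kJ/mol): Li 7298, B 2427.
Putting it together, IE_2: B < Li.

B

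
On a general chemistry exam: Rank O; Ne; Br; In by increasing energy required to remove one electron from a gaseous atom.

In < Br < O < Ne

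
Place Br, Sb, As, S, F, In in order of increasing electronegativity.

F is in period 2, group 17; S is in period 3, group 16; As is in period 4, group 15; Br is in period 4, group 17; In is in period 5, group 13; Sb is in period 5, group 15.
Electronegativity increases across a period and decreases down a group, tracking effective nuclear charge and atomic size.
Here both period and group differ, so the two effects have to be weighed against each other.
Sb > In: both are in period 5; the period trend gives Sb the larger value.
As > Sb: As sits above Sb in group 15, so the down-group effect alone puts As higher.
S > As: both effects reinforce here, so S is clearly the higher of the two.
Br > S: period and group pull opposite ways; the across-period shift dominates (2.96 vs 2.58).
F > Br: F sits above Br in group 17, so the down-group effect alone puts F higher.
Tabulated electronegativity (Pauling): F 3.98, S 2.58, As 2.18, Br 2.96, In 1.78, Sb 2.05.
So from lowest to highest: In < Sb < As < S < Br < F.

In < Sb < As < S < Br < F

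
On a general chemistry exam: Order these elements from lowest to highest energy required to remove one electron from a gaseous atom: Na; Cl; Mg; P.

Na, Mg, P, Cl

Na is in period 3, group 1; Mg is in period 3, group 2; P is in period 3, group 15; Cl is in period 3, group 17.
Across a period the outer electron is held more tightly (higher IE₁); down a group it sits in a higher shell, more shielded, and comes off more easily.
All lie in period 3, so first ionization energy increases left to right.
So from lowest to highest: Na < Mg < P < Cl.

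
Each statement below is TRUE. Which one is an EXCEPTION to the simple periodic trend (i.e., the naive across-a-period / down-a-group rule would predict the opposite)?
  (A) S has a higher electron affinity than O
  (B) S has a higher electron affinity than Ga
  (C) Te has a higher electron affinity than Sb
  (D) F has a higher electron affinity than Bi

The general trend: electron affinity increases across a period and decreases down a group.
(A) S (period 3, group 16) vs O (period 2, group 16): the stated order contradicts the simple trend.
(B) S (period 3, group 16) vs Ga (period 4, group 13): the stated order agrees with the simple trend.
(C) Te (period 5, group 16) vs Sb (period 5, group 15): the stated order agrees with the simple trend.
(D) F (period 2, group 17) vs Bi (period 6, group 15): the stated order agrees with the simple trend.
The exception is (A): the compact 2p subshell of O repels the added electron more than S's larger 3p does.

(A)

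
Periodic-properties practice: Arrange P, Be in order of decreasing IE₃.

After 2 electrons have been removed, what remains? P²⁺ still has 3 valence electrons; Be²⁺ is the bare [He] core.
Pulling an electron out of a noble-gas core costs far more than removing a remaining valence electron, so Be sits at the high end of IE_3.
Tabulated IE_3 (kJ/mol): P 2914, Be 14849.
Overall IE_3 order: P < Be.

Be > P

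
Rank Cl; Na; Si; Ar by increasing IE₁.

Na, Si, Cl, Ar

Removing the outermost electron gets harder across a period and easier down a group.
All lie in period 3, so first ionization energy increases left to right.
So from lowest to highest: Na < Si < Cl < Ar.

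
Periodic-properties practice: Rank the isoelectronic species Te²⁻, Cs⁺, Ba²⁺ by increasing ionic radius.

Ba²⁺ < Cs⁺ < Te²⁻

All of these have 54 electrons, so size is governed by nuclear charge alone: the more protons, the stronger the pull on the same electron cloud, and the smaller the ion.
Nuclear charges: Ba²⁺ (Z=56), Cs⁺ (Z=55), Te²⁻ (Z=52).
Smallest to largest: Ba²⁺ < Cs⁺ < Te²⁻.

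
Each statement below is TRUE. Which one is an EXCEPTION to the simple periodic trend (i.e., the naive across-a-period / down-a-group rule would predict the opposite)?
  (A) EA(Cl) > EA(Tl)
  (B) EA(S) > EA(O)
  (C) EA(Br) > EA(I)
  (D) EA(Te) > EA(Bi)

(B)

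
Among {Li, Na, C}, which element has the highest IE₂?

The second ionization energy removes an electron from the +1 ion. For each element: Li⁺ is the bare [He] core; Na⁺ is the bare [Ne] core; C⁺ still has 3 valence electrons.
Breaking into a closed-shell core is much more expensive than removing a leftover valence electron — Na and Li have the largest IE_2 here.
The numbers (kJ/mol): Li 7298, Na 4562, C 2353.
So the second ionization energies run C < Na < Li.

Li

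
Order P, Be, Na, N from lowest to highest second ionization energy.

Be < P < N < Na

The second ionization energy removes an electron from the +1 ion. For each element: P⁺ still has 4 valence electrons; Be⁺ still has 1 valence electron; Na⁺ is the bare [Ne] core; N⁺ still has 4 valence electrons.
Breaking into a closed-shell core is much more expensive than removing a leftover valence electron — Na has the largest IE_2 here.
Valence configurations: P⁺ [Ne]3s²3p², Be⁺ [He]2s¹, N⁺ [He]2s²2p².
Approximate IE_2 values (kJ/mol): P 1907, Be 1757, Na 4562, N 2856.
Hence IE_2: Be < P < N < Na.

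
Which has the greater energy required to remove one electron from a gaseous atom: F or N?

F

N is in period 2, group 15; F is in period 2, group 17.
First ionization energy rises across a period (greater Z_eff holds electrons more tightly) and falls down a group (valence electrons are farther from the nucleus).
All lie in period 2, so first ionization energy increases left to right.
So F has the greater energy required to remove one electron from a gaseous atom (F > N).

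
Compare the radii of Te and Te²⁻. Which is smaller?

Te

Forming Te²⁻ adds 2 electrons to Te. More electron–electron repulsion in the same shell, with unchanged nuclear charge, lets the cloud expand.
An anion is larger than its parent atom: Te²⁻ > Te.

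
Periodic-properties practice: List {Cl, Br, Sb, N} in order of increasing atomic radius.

N < Cl < Br < Sb

N is in period 2, group 15; Cl is in period 3, group 17; Br is in period 4, group 17; Sb is in period 5, group 15.
Moving right in a period, electrons are added to the same shell under a stronger nuclear pull, so atoms get smaller; moving down, a new shell is opened and atoms get larger.
Here both period and group differ, so the two effects have to be weighed against each other.
Cl > N: period and group pull opposite ways; the down-group shift dominates (99 vs 71 pm).
Br > Cl: they share group 17; the group trend gives Br the larger value.
Sb > Br: both effects reinforce here, so Sb is clearly the larger of the two.
Tabulated atomic radius (pm): N 71, Cl 99, Br 114, Sb 140.
So from smallest to largest: N < Cl < Br < Sb.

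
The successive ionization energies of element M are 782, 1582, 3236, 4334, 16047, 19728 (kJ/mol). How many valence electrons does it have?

4

Look for the largest jump between consecutive ionization energies: IE5/IE4 ≈ 3.7, far larger than any earlier ratio.
That jump marks the point where a core electron is being removed. So the atom has 4 valence electrons.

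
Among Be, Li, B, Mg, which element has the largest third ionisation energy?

Be

After 2 electrons have been removed, what remains? Be²⁺ is the bare [He] core; Li²⁺ is already 1 electron into the core; B²⁺ still has 1 valence electron; Mg²⁺ is the bare [Ne] core.
Pulling an electron out of a noble-gas core costs far more than removing a remaining valence electron, so Mg, Li and Be sit at the high end of IE_3.
Tabulated IE_3 (kJ/mol): Be 14849, Li 11815, B 3660, Mg 7733.
Hence IE_3: B < Mg < Li < Be.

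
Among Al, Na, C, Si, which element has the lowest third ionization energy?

Al

Consider each +2 ion: Al²⁺ still has 1 valence electron; Na²⁺ is already 1 electron into the core; C²⁺ still has 2 valence electrons; Si²⁺ still has 2 valence electrons.
Core electrons are held far more tightly than valence electrons, so Na tops the IE_3 order.
Valence configurations: Al²⁺ [Ne]3s¹, C²⁺ [He]2s², Si²⁺ [Ne]3s².
Tabulated IE_3 (kJ/mol): Al 2745, Na 6910, C 4620, Si 3232.
So the third ionization energies run Al < Si < C < Na.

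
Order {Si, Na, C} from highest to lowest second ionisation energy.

Na > C > Si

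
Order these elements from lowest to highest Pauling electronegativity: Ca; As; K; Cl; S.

S is in period 3, group 16; Cl is in period 3, group 17; K is in period 4, group 1; Ca is in period 4, group 2; As is in period 4, group 15.
EN rises left→right (higher Z_eff, smaller atoms) and falls top→bottom (larger, more shielded atoms).
These span different periods and groups, so the two trends combine.
Ca > K: Ca lies to the right of K in period 4, so the across-period effect alone puts Ca higher.
As > Ca: both are in period 4; the period trend gives As the larger value.
S > As: both effects reinforce here, so S is clearly the higher of the two.
Cl > S: both are in period 3; the period trend gives Cl the larger value.
For reference (Pauling): S 2.58, Cl 3.16, K 0.82, Ca 1.00, As 2.18.
So from lowest to highest: K < Ca < As < S < Cl.

K < Ca < As < S < Cl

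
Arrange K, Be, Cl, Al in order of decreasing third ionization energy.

After 2 electrons have been removed, what remains? K²⁺ is already 1 electron into the core; Be²⁺ is the bare [He] core; Cl²⁺ still has 5 valence electrons; Al²⁺ still has 1 valence electron.
Core electrons are held far more tightly than valence electrons, so K and Be top the IE_3 order.
Valence configurations: Cl²⁺ [Ne]3s²3p³, Al²⁺ [Ne]3s¹.
Tabulated IE_3 (kJ/mol): K 4420, Be 14849, Cl 3822, Al 2745.
Hence IE_3: Al < Cl < K < Be.

Be > K > Cl > Al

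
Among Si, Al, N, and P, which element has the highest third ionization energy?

N

Consider each +2 ion: Si²⁺ still has 2 valence electrons; Al²⁺ still has 1 valence electron; N²⁺ still has 3 valence electrons; P²⁺ still has 3 valence electrons.
All are still removing valence electrons, so compare the +2 ions as you would atoms: IE_3 generally rises across a period (higher Z_eff) and falls down a group (larger shell), subject to the usual subshell exceptions.
Valence configurations: Si²⁺ [Ne]3s², Al²⁺ [Ne]3s¹, N²⁺ [He]2s²2p¹, P²⁺ [Ne]3s²3p¹.
P²⁺ loses a lone 3p electron whereas Si²⁺ must break into a filled 3s² pair, so IE_3(Si) > IE_3(P) even though P has the higher nuclear charge.
Approximate IE_3 values (kJ/mol): Si 3232, Al 2745, N 4578, P 2914.
Putting it together, IE_3: Al < P < Si < N.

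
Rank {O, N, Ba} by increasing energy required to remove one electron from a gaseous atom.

N is in period 2, group 15; O is in period 2, group 16; Ba is in period 6, group 2.
IE₁ increases left→right with effective nuclear charge and decreases top→bottom as the valence shell moves farther out.
Neither a single period nor a single group — weigh both effects.
O > Ba: both effects reinforce here, so O is clearly the higher of the two.
N > O: this pair runs against the simple trend — see the exception note.
Note the exception: N has a higher first ionization energy than O, contrary to the simple trend — pairing an electron in O's 2p⁴ costs repulsion energy, so O ionizes more easily than half-filled N (2p³).
Approximate values (kJ/mol): N 1402, O 1314, Ba 503.
So from lowest to highest: Ba < O < N.

Ba < O < N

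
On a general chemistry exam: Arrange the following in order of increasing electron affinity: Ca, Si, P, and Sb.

Si is in period 3, group 14; P is in period 3, group 15; Ca is in period 4, group 2; Sb is in period 5, group 15.
Electron affinity generally becomes more exothermic across a period toward the halogens and less exothermic down a group.
These span different periods and groups, so the two trends combine.
P > Ca: both effects reinforce here, so P is clearly the higher of the two.
Sb > P: this pair runs against the simple trend — see the exception note.
Si > Sb: period and group pull opposite ways; the down-group shift dominates (134 vs 103 kJ/mol).
Note the exception: Sb has a higher electron affinity than P, contrary to the simple trend — both are half-filled np³, but the pairing/repulsion penalty for the added electron shrinks as the p orbitals become larger and more diffuse down the group, and for Sb that outweighs the weaker nuclear attraction.
Note the exception: Si has a higher electron affinity than P, contrary to the simple trend — adding an electron to P's half-filled 3p³ is unfavourable, so Si (3p²) has the more exothermic EA.
Approximate values (kJ/mol): Si 134, P 72, Ca 2, Sb 103.
So from lowest to highest: Ca < P < Sb < Si.

Ca < P < Sb < Si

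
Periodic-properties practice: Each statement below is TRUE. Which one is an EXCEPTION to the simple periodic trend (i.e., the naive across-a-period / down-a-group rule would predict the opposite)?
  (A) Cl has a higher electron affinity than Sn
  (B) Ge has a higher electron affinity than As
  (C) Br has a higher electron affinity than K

The general trend: electron affinity increases across a period and decreases down a group.
(A) Cl (period 3, group 17) vs Sn (period 5, group 14): the stated order agrees with the simple trend.
(B) Ge (period 4, group 14) vs As (period 4, group 15): the stated order contradicts the simple trend.
(C) Br (period 4, group 17) vs K (period 4, group 1): the stated order agrees with the simple trend.
The exception is (B): adding an electron to As's half-filled 4p³ is unfavourable, so Ge (4p²) has the more exothermic EA.

(B)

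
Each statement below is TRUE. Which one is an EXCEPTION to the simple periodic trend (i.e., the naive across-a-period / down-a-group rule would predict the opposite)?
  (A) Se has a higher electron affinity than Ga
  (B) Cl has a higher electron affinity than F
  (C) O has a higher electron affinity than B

(B)

The general trend: electron affinity increases across a period and decreases down a group.
(A) Se (period 4, group 16) vs Ga (period 4, group 13): the stated order agrees with the simple trend.
(B) Cl (period 3, group 17) vs F (period 2, group 17): the stated order contradicts the simple trend.
(C) O (period 2, group 16) vs B (period 2, group 13): the stated order agrees with the simple trend.
The exception is (B): F's small 2p subshell makes the incoming electron feel strong e⁻–e⁻ repulsion, so Cl actually releases more energy on gaining an electron.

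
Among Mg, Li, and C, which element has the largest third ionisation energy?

The third ionization energy removes an electron from the +2 ion. For each element: Mg²⁺ is the bare [Ne] core; Li²⁺ is already 1 electron into the core; C²⁺ still has 2 valence electrons.
Core electrons are held far more tightly than valence electrons, so Mg and Li top the IE_3 order.
The numbers (kJ/mol): Mg 7733, Li 11815, C 4620.
Overall IE_3 order: C < Mg < Li.

Li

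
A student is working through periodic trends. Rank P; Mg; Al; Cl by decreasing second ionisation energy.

The second ionization energy removes an electron from the +1 ion. For each element: P⁺ still has 4 valence electrons; Mg⁺ still has 1 valence electron; Al⁺ still has 2 valence electrons; Cl⁺ still has 6 valence electrons.
All are still removing valence electrons, so compare the +1 ions as you would atoms: IE_2 generally rises across a period (higher Z_eff) and falls down a group (larger shell), subject to the usual subshell exceptions.
Valence configurations: P⁺ [Ne]3s²3p², Mg⁺ [Ne]3s¹, Al⁺ [Ne]3s², Cl⁺ [Ne]3s²3p⁴.
Approximate IE_2 values (kJ/mol): P 1907, Mg 1451, Al 1817, Cl 2298.
Hence IE_2: Mg < Al < P < Cl.

Cl > P > Al > Mg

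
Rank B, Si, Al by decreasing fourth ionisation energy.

After 3 electrons have been removed, what remains? B³⁺ is the bare [He] core; Si³⁺ still has 1 valence electron; Al³⁺ is the bare [Ne] core.
Pulling an electron out of a noble-gas core costs far more than removing a remaining valence electron, so Al and B sit at the high end of IE_4.
The numbers (kJ/mol): B 25026, Si 4356, Al 11577.
So the fourth ionization energies run Si < Al < B.

B > Al > Si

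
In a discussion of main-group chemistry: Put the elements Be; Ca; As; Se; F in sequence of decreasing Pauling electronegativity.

F > Se > As > Be > Ca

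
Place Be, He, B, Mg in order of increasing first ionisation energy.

IE₁ increases left→right with effective nuclear charge and decreases top→bottom as the valence shell moves farther out.
Here both period and group differ, so the two effects have to be weighed against each other.
B > Mg: relative to Mg, both the across-period and down-group shifts push B's first ionization energy up.
Be > B: this pair runs against the simple trend — see the exception note.
He > Be: both effects reinforce here, so He is clearly the higher of the two.
Note the exception: Be has a higher first ionization energy than B, contrary to the simple trend — removing B's lone 2p electron is easier than breaking Be's filled 2s².
For reference (kJ/mol): He 2372, Be 900, B 801, Mg 738.
So from lowest to highest: Mg < B < Be < He.

Mg, B, Be, He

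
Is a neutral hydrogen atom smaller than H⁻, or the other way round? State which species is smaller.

H

Forming H⁻ adds 1 electron to H. More electron–electron repulsion in the same shell, with unchanged nuclear charge, lets the cloud expand.
An anion is larger than its parent atom: H⁻ > H.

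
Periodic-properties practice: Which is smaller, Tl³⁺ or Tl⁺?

Both ions have Z = 81 protons, but Tl³⁺ has lost more electrons, so its remaining electrons feel a larger effective nuclear charge per electron and are pulled in more tightly.
Higher positive charge → smaller ion, so Tl⁺ > Tl³⁺.

Tl³⁺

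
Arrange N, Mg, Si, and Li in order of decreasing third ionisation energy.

IE_3 is the cost of taking one more electron from the +2 cation: N²⁺ still has 3 valence electrons; Mg²⁺ is the bare [Ne] core; Si²⁺ still has 2 valence electrons; Li²⁺ is already 1 electron into the core.
Breaking into a closed-shell core is much more expensive than removing a leftover valence electron — Mg and Li have the largest IE_3 here.
Valence configurations: N²⁺ [He]2s²2p¹, Si²⁺ [Ne]3s².
Approximate IE_3 values (kJ/mol): N 4578, Mg 7733, Si 3232, Li 11815.
Overall IE_3 order: Si < N < Mg < Li.

Li > Mg > N > Si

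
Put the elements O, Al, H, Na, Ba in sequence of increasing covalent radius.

H < O < Al < Na < Ba

Across a period the added protons contract the valence shell; down a group each new principal shell makes the atom larger.
Neither a single period nor a single group — weigh both effects.
O > H: period and group pull opposite ways; the down-group shift dominates (63 vs 32 pm).
Al > O: both effects reinforce here, so Al is clearly the larger of the two.
Na > Al: Na lies to the left of Al in period 3, so the across-period effect alone puts Na larger.
Ba > Na: period and group pull opposite ways; the down-group shift dominates (196 vs 155 pm).
Tabulated atomic radius (pm): H 32, O 63, Na 155, Al 126, Ba 196.
So from smallest to largest: H < O < Al < Na < Ba.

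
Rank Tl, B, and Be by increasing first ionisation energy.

Across a period the outer electron is held more tightly (higher IE₁); down a group it sits in a higher shell, more shielded, and comes off more easily.
Neither a single period nor a single group — weigh both effects.
B > Tl: B sits above Tl in group 13, so the down-group effect alone puts B higher.
Be > B: this pair runs against the simple trend — see the exception note.
Note the exception: Be has a higher first ionization energy than B, contrary to the simple trend — removing B's lone 2p electron is easier than breaking Be's filled 2s².
For reference (kJ/mol): Be 900, B 801, Tl 589.
So from lowest to highest: Tl < B < Be.

Tl < B < Be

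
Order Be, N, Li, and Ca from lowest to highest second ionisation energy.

Ca, Be, N, Li

Consider each +1 ion: Be⁺ still has 1 valence electron; N⁺ still has 4 valence electrons; Li⁺ is the bare [He] core; Ca⁺ still has 1 valence electron.
Core electrons are held far more tightly than valence electrons, so Li tops the IE_2 order.
Valence configurations: Be⁺ [He]2s¹, N⁺ [He]2s²2p², Ca⁺ [Ar]4s¹.
Approximate IE_2 values (kJ/mol): Be 1757, N 2856, Li 7298, Ca 1145.
Putting it together, IE_2: Ca < Be < N < Li.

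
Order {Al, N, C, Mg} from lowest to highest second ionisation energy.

Mg < Al < C < N

After 1 electron has been removed, what remains? Al⁺ still has 2 valence electrons; N⁺ still has 4 valence electrons; C⁺ still has 3 valence electrons; Mg⁺ still has 1 valence electron.
All are still removing valence electrons, so compare the +1 ions as you would atoms: IE_2 generally rises across a period (higher Z_eff) and falls down a group (larger shell), subject to the usual subshell exceptions.
Valence configurations: Al⁺ [Ne]3s², N⁺ [He]2s²2p², C⁺ [He]2s²2p¹, Mg⁺ [Ne]3s¹.
Approximate IE_2 values (kJ/mol): Al 1817, N 2856, C 2353, Mg 1451.
Overall IE_2 order: Mg < Al < C < N.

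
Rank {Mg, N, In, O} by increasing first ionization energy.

First ionization energy rises across a period (greater Z_eff holds electrons more tightly) and falls down a group (valence electrons are farther from the nucleus).
Here both period and group differ, so the two effects have to be weighed against each other.
Mg > In: period and group pull opposite ways; the down-group shift dominates (738 vs 558 kJ/mol).
O > Mg: relative to Mg, both the across-period and down-group shifts push O's first ionization energy up.
N > O: this pair runs against the simple trend — see the exception note.
Note the exception: N has a higher first ionization energy than O, contrary to the simple trend — pairing an electron in O's 2p⁴ costs repulsion energy, so O ionizes more easily than half-filled N (2p³).
Approximate values (kJ/mol): N 1402, O 1314, Mg 738, In 558.
So from lowest to highest: In < Mg < O < N.

In < Mg < O < N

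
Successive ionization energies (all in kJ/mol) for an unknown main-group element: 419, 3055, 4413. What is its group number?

Look for the largest jump between consecutive ionization energies: IE2/IE1 ≈ 7.3, far larger than any earlier ratio.
That jump marks the point where a core electron is being removed. So the atom has 1 valence electron.
A main-group element with 1 valence electron is in group 1.

Group 1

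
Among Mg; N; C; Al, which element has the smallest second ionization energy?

The second ionization energy removes an electron from the +1 ion. For each element: Mg⁺ still has 1 valence electron; N⁺ still has 4 valence electrons; C⁺ still has 3 valence electrons; Al⁺ still has 2 valence electrons.
All are still removing valence electrons, so compare the +1 ions as you would atoms: IE_2 generally rises across a period (higher Z_eff) and falls down a group (larger shell), subject to the usual subshell exceptions.
Valence configurations: Mg⁺ [Ne]3s¹, N⁺ [He]2s²2p², C⁺ [He]2s²2p¹, Al⁺ [Ne]3s².
Tabulated IE_2 (kJ/mol): Mg 1451, N 2856, C 2353, Al 1817.
Putting it together, IE_2: Mg < Al < C < N.

Mg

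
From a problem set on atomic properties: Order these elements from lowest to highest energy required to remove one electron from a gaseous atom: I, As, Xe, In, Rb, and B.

Rb < In < B < As < I < Xe

IE₁ increases left→right with effective nuclear charge and decreases top→bottom as the valence shell moves farther out.
Here both period and group differ, so the two effects have to be weighed against each other.
In > Rb: In lies to the right of Rb in period 5, so the across-period effect alone puts In higher.
B > In: they share group 13; the group trend gives B the larger value.
As > B: period and group pull opposite ways; the across-period shift dominates (947 vs 801 kJ/mol).
I > As: the two effects oppose for this pair; the across-period effect wins (1008 vs 947 kJ/mol).
Xe > I: Xe lies to the right of I in period 5, so the across-period effect alone puts Xe higher.
Approximate values (kJ/mol): B 801, As 947, Rb 403, In 558, I 1008, Xe 1170.
So from lowest to highest: Rb < In < B < As < I < Xe.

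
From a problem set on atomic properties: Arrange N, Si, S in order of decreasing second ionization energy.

N > S > Si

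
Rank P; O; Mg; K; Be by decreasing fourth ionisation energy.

Be, Mg, O, K, P

The fourth ionization energy removes an electron from the +3 ion. For each element: P³⁺ still has 2 valence electrons; O³⁺ still has 3 valence electrons; Mg³⁺ is already 1 electron into the core; K³⁺ is already 2 electrons into the core; Be³⁺ is already 1 electron into the core.
Usually core removal costs more than valence removal, but here the competition is close: a tightly held n=2 valence electron can cost more to remove than an n=3 core electron, so the actual values have to decide it.
Valence configurations: P³⁺ [Ne]3s², O³⁺ [He]2s²2p¹.
The numbers (kJ/mol): P 4964, O 7469, Mg 10543, K 5877, Be 21007.
So the fourth ionization energies run P < K < O < Mg < Be.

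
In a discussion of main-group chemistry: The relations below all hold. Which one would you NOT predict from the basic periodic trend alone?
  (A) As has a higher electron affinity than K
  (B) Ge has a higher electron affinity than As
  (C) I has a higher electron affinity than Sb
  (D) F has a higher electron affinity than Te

(B)

The general trend: electron affinity increases across a period and decreases down a group.
(A) As (period 4, group 15) vs K (period 4, group 1): the stated order agrees with the simple trend.
(B) Ge (period 4, group 14) vs As (period 4, group 15): the stated order contradicts the simple trend.
(C) I (period 5, group 17) vs Sb (period 5, group 15): the stated order agrees with the simple trend.
(D) F (period 2, group 17) vs Te (period 5, group 16): the stated order agrees with the simple trend.
The exception is (B): adding an electron to As's half-filled 4p³ is unfavourable, so Ge (4p²) has the more exothermic EA.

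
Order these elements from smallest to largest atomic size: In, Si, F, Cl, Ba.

Radius decreases left→right (rising Z_eff, same n) and increases top→bottom (higher n).
Here both period and group differ, so the two effects have to be weighed against each other.
Cl > F: Cl sits below F in group 17, so the down-group effect alone puts Cl larger.
Si > Cl: Si lies to the left of Cl in period 3, so the across-period effect alone puts Si larger.
In > Si: both effects reinforce here, so In is clearly the larger of the two.
Ba > In: relative to In, both the across-period and down-group shifts push Ba's atomic radius up.
Approximate values (pm): F 64, Si 116, Cl 99, In 142, Ba 196.
So from smallest to largest: F < Cl < Si < In < Ba.

F < Cl < Si < In < Ba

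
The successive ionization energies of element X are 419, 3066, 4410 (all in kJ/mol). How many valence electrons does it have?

Look for the largest jump between consecutive ionization energies: IE2/IE1 ≈ 7.3, far larger than any earlier ratio.
That jump marks the point where a core electron is being removed. So the atom has 1 valence electron.

1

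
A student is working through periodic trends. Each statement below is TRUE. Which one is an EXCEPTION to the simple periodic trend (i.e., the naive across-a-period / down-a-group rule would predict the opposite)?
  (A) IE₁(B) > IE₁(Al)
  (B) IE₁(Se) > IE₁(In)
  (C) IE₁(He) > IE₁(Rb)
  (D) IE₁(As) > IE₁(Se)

The general trend: first ionization energy increases across a period and decreases down a group.
(A) B (period 2, group 13) vs Al (period 3, group 13): the stated order agrees with the simple trend.
(B) Se (period 4, group 16) vs In (period 5, group 13): the stated order agrees with the simple trend.
(C) He (period 1, group 18) vs Rb (period 5, group 1): the stated order agrees with the simple trend.
(D) As (period 4, group 15) vs Se (period 4, group 16): the stated order contradicts the simple trend.
The exception is (D): Se (4p⁴) ionizes more easily than half-filled As (4p³).

(D)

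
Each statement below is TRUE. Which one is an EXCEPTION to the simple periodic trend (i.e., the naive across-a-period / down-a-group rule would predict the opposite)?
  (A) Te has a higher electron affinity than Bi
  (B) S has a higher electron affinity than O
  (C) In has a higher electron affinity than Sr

The general trend: electron affinity increases across a period and decreases down a group.
(A) Te (period 5, group 16) vs Bi (period 6, group 15): the stated order agrees with the simple trend.
(B) S (period 3, group 16) vs O (period 2, group 16): the stated order contradicts the simple trend.
(C) In (period 5, group 13) vs Sr (period 5, group 2): the stated order agrees with the simple trend.
The exception is (B): the compact 2p subshell of O repels the added electron more than S's larger 3p does.

(B)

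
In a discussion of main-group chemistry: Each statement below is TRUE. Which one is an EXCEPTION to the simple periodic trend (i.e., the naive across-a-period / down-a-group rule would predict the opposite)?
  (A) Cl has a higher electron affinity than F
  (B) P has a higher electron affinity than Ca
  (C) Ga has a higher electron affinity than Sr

(A)

The general trend: electron affinity increases across a period and decreases down a group.
(A) Cl (period 3, group 17) vs F (period 2, group 17): the stated order contradicts the simple trend.
(B) P (period 3, group 15) vs Ca (period 4, group 2): the stated order agrees with the simple trend.
(C) Ga (period 4, group 13) vs Sr (period 5, group 2): the stated order agrees with the simple trend.
The exception is (A): F's small 2p subshell makes the incoming electron feel strong e⁻–e⁻ repulsion, so Cl actually releases more energy on gaining an electron.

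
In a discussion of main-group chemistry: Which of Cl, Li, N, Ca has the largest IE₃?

Li

Consider each +2 ion: Cl²⁺ still has 5 valence electrons; Li²⁺ is already 1 electron into the core; N²⁺ still has 3 valence electrons; Ca²⁺ is the bare [Ar] core.
Pulling an electron out of a noble-gas core costs far more than removing a remaining valence electron, so Ca and Li sit at the high end of IE_3.
Valence configurations: Cl²⁺ [Ne]3s²3p³, N²⁺ [He]2s²2p¹.
Approximate IE_3 values (kJ/mol): Cl 3822, Li 11815, N 4578, Ca 4912.
Putting it together, IE_3: Cl < N < Ca < Li.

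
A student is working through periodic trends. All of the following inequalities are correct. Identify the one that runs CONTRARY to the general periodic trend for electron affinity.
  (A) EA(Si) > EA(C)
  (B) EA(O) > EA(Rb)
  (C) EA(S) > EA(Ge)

(A)

The general trend: electron affinity increases across a period and decreases down a group.
(A) Si (period 3, group 14) vs C (period 2, group 14): the stated order contradicts the simple trend.
(B) O (period 2, group 16) vs Rb (period 5, group 1): the stated order agrees with the simple trend.
(C) S (period 3, group 16) vs Ge (period 4, group 14): the stated order agrees with the simple trend.
The exception is (A): Si's larger, more diffuse 3p orbitals accept an added electron slightly more readily than C's compact 2p.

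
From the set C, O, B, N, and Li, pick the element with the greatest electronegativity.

O

Electronegativity increases across a period and decreases down a group, tracking effective nuclear charge and atomic size.
All lie in period 2, so electronegativity increases left to right.
The greatest electronegativity among these belongs to O.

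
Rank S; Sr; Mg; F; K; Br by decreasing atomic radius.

K > Sr > Mg > Br > S > F

Across a period the added protons contract the valence shell; down a group each new principal shell makes the atom larger.
Here both period and group differ, so the two effects have to be weighed against each other.
S > F: relative to F, both the across-period and down-group shifts push S's atomic radius up.
Br > S: the two effects oppose for this pair; the down-group effect wins (114 vs 103 pm).
Mg > Br: period and group pull opposite ways; the across-period shift dominates (139 vs 114 pm).
Sr > Mg: Sr sits below Mg in group 2, so the down-group effect alone puts Sr larger.
K > Sr: period and group pull opposite ways; the across-period shift dominates (196 vs 185 pm).
For reference (pm): F 64, Mg 139, S 103, K 196, Br 114, Sr 185.
So from largest to smallest: K > Sr > Mg > Br > S > F.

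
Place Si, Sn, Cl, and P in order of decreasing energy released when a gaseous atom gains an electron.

Cl, Si, Sn, P

Si is in period 3, group 14; P is in period 3, group 15; Cl is in period 3, group 17; Sn is in period 5, group 14.
Adding an electron releases more energy for atoms nearer the top right (short of the noble gases).
These span different periods and groups, so the two trends combine.
Sn > P: this pair runs against the simple trend — see the exception note.
Si > Sn: Si sits above Sn in group 14, so the down-group effect alone puts Si higher.
Cl > Si: both are in period 3; the period trend gives Cl the larger value.
Note the exception: Sn has a higher electron affinity than P, contrary to the simple trend — adding an electron to P's half-filled np³ subshell costs electron-pairing energy.
Note the exception: Si has a higher electron affinity than P, contrary to the simple trend — adding an electron to P's half-filled 3p³ is unfavourable, so Si (3p²) has the more exothermic EA.
Tabulated electron affinity (kJ/mol): Si 134, P 72, Cl 349, Sn 107.
So from highest to lowest: Cl > Si > Sn > P.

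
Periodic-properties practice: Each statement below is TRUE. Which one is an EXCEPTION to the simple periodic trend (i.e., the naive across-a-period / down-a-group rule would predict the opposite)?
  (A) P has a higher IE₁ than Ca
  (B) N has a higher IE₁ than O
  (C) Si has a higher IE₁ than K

The general trend: IE₁ increases across a period and decreases down a group.
(A) P (period 3, group 15) vs Ca (period 4, group 2): the stated order agrees with the simple trend.
(B) N (period 2, group 15) vs O (period 2, group 16): the stated order contradicts the simple trend.
(C) Si (period 3, group 14) vs K (period 4, group 1): the stated order agrees with the simple trend.
The exception is (B): pairing an electron in O's 2p⁴ costs repulsion energy, so O ionizes more easily than half-filled N (2p³).

(B)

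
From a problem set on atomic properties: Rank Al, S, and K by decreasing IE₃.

K > S > Al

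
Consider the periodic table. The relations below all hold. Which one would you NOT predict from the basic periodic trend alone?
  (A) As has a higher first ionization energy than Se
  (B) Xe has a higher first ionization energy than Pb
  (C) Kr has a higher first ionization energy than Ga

(A)

The general trend: first ionization energy increases across a period and decreases down a group.
(A) As (period 4, group 15) vs Se (period 4, group 16): the stated order contradicts the simple trend.
(B) Xe (period 5, group 18) vs Pb (period 6, group 14): the stated order agrees with the simple trend.
(C) Kr (period 4, group 18) vs Ga (period 4, group 13): the stated order agrees with the simple trend.
The exception is (A): Se (4p⁴) ionizes more easily than half-filled As (4p³).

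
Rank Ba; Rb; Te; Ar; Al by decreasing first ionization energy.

IE₁ increases left→right with effective nuclear charge and decreases top→bottom as the valence shell moves farther out.
Here both period and group differ, so the two effects have to be weighed against each other.
Ba > Rb: the two effects oppose for this pair; the across-period effect wins (503 vs 403 kJ/mol).
Al > Ba: relative to Ba, both the across-period and down-group shifts push Al's first ionization energy up.
Te > Al: period and group pull opposite ways; the across-period shift dominates (869 vs 578 kJ/mol).
Ar > Te: relative to Te, both the across-period and down-group shifts push Ar's first ionization energy up.
For reference (kJ/mol): Al 578, Ar 1521, Rb 403, Te 869, Ba 503.
So from highest to lowest: Ar > Te > Al > Ba > Rb.

Ar > Te > Al > Ba > Rb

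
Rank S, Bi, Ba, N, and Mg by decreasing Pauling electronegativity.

N > S > Bi > Mg > Ba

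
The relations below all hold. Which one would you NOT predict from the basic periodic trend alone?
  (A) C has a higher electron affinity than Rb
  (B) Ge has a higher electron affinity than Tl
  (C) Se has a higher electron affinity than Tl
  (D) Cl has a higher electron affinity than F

(D)

The general trend: electron affinity increases across a period and decreases down a group.
(A) C (period 2, group 14) vs Rb (period 5, group 1): the stated order agrees with the simple trend.
(B) Ge (period 4, group 14) vs Tl (period 6, group 13): the stated order agrees with the simple trend.
(C) Se (period 4, group 16) vs Tl (period 6, group 13): the stated order agrees with the simple trend.
(D) Cl (period 3, group 17) vs F (period 2, group 17): the stated order contradicts the simple trend.
The exception is (D): F's small 2p subshell makes the incoming electron feel strong e⁻–e⁻ repulsion, so Cl actually releases more energy on gaining an electron.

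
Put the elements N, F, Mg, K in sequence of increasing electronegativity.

Smaller atoms with higher effective nuclear charge are more electronegative.
These span different periods and groups, so the two trends combine.
Mg > K: both effects reinforce here, so Mg is clearly the higher of the two.
N > Mg: relative to Mg, both the across-period and down-group shifts push N's electronegativity up.
F > N: both are in period 2; the period trend gives F the larger value.
Approximate values (Pauling): N 3.04, F 3.98, Mg 1.31, K 0.82.
So from lowest to highest: K < Mg < N < F.

K < Mg < N < F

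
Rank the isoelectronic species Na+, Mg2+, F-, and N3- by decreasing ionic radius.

All of these have 10 electrons, so size is governed by nuclear charge alone: the more protons, the stronger the pull on the same electron cloud, and the smaller the ion.
Nuclear charges: Mg2+ (Z=12), Na+ (Z=11), F- (Z=9), N3- (Z=7).
Largest to smallest: N3- > F- > Na+ > Mg2+.

N3-, F-, Na+, Mg2+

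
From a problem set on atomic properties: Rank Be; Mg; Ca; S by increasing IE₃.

S < Ca < Mg < Be

The third ionization energy removes an electron from the +2 ion. For each element: Be²⁺ is the bare [He] core; Mg²⁺ is the bare [Ne] core; Ca²⁺ is the bare [Ar] core; S²⁺ still has 4 valence electrons.
Pulling an electron out of a noble-gas core costs far more than removing a remaining valence electron, so Ca, Mg and Be sit at the high end of IE_3.
Tabulated IE_3 (kJ/mol): Be 14849, Mg 7733, Ca 4912, S 3357.
Hence IE_3: S < Ca < Mg < Be.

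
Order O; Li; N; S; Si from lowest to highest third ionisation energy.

IE_3 is the cost of taking one more electron from the +2 cation: O²⁺ still has 4 valence electrons; Li²⁺ is already 1 electron into the core; N²⁺ still has 3 valence electrons; S²⁺ still has 4 valence electrons; Si²⁺ still has 2 valence electrons.
Pulling an electron out of a noble-gas core costs far more than removing a remaining valence electron, so Li sits at the high end of IE_3.
Valence configurations: O²⁺ [He]2s²2p², N²⁺ [He]2s²2p¹, S²⁺ [Ne]3s²3p², Si²⁺ [Ne]3s².
Tabulated IE_3 (kJ/mol): O 5300, Li 11815, N 4578, S 3357, Si 3232.
Hence IE_3: Si < S < N < O < Li.

Si, S, N, O, Li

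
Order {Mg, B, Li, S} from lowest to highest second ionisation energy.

After 1 electron has been removed, what remains? Mg⁺ still has 1 valence electron; B⁺ still has 2 valence electrons; Li⁺ is the bare [He] core; S⁺ still has 5 valence electrons.
Breaking into a closed-shell core is much more expensive than removing a leftover valence electron — Li has the largest IE_2 here.
Valence configurations: Mg⁺ [Ne]3s¹, B⁺ [He]2s², S⁺ [Ne]3s²3p³.
The numbers (kJ/mol): Mg 1451, B 2427, Li 7298, S 2252.
So the second ionization energies run Mg < S < B < Li.

Mg < S < B < Li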